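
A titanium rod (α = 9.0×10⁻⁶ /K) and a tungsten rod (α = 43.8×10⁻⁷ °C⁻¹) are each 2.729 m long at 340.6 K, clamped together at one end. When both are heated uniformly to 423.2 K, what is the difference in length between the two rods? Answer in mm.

ΔT = 82.6 K
titanium: ΔL = 9.0×10⁻⁶ × 2.729 m × 82.6 = 2.0287×10⁻³ m = 2.0287 mm
tungsten: ΔL = 43.8×10⁻⁷ × 2.729 m × 82.6 = 9.8732×10⁻⁴ m = 0.98732 mm
difference = 2.0287 − 0.98732 = 1.04138 mm

1.04 mm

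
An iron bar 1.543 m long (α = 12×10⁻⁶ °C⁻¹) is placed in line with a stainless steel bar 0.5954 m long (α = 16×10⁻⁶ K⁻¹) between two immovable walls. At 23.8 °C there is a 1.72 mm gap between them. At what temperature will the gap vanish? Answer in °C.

α₁L₁ = 1.8516×10⁻⁵ m/K, α₂L₂ = 9.5264×10⁻⁶ m/K → total 2.80424×10⁻⁵ m/K
ΔT = g/(α₁L₁+α₂L₂) = 1.72×10⁻³ / 2.80424×10⁻⁵ = 61.336 K
T = 23.8 + 61.336 = 85.136 °C

T = 85.1 °C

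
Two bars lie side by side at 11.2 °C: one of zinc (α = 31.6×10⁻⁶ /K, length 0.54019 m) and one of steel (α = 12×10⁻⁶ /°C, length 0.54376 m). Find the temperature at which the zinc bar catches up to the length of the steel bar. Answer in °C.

T = 349.8 °C

Equal length when α₁L₁ΔT − α₂L₂ΔT = L₂ − L₁ = 3.57×10⁻³ m
α₁L₁ = 1.7070004×10⁻⁵, α₂L₂ = 6.52512×10⁻⁶ → Δ(αL) = 1.0544884×10⁻⁵ m/K
ΔT = 3.57×10⁻³ / 1.0544884×10⁻⁵ = 338.553 K, so T = 11.2 + 338.553 = 349.753 °C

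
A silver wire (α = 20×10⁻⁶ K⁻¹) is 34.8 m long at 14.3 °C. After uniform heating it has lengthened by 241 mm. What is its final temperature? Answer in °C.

T = 361 °C

ΔL = αL₀ΔT ⇒ ΔT = ΔL / (αL₀)
ΔT = 241×10⁻³ m / (20×10⁻⁶ × 34.8 m) = 346.26 K
T = 14.3 + 346.26 = 360.56 °C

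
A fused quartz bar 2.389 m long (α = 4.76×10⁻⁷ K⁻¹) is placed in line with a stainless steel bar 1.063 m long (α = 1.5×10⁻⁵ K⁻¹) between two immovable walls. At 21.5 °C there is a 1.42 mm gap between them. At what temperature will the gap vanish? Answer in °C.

T = 105 °C

Gap closes when ΔL₁ + ΔL₂ = 1.42 mm = 1.42×10⁻³ m
(α₁L₁ + α₂L₂)ΔT = g
α₁L₁ + α₂L₂ = 4.76×10⁻⁷×2.389 + 1.5×10⁻⁵×1.063 = 1.7082164×10⁻⁵ m/K
ΔT = 1.42×10⁻³ / 1.7082164×10⁻⁵ = 83.13 K
T = 21.5 + 83.13 = 104.63 °C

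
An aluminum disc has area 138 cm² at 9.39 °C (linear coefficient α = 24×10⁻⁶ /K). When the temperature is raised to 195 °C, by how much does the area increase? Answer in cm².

ΔA = 1.23 cm²

Area coefficient ≈ 2α; |ΔT| = 185.61 K
ΔA = 2αA₀ΔT = 2(24×10⁻⁶)(138)(185.61) = 1.23 cm²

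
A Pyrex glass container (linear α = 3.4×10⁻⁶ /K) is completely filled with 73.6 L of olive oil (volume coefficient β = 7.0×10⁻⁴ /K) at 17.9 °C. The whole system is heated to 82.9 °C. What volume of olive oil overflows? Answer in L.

The container also expands: β_container ≈ 3α = 1.02×10⁻⁵ /K
Net overflow = V₀(β_liq − 3α_cont)ΔT
β − 3α = 7.00×10⁻⁴ − 1.02×10⁻⁵ = 6.898×10⁻⁴ /K; ΔT = 65.0 K
ΔV = 73.6 × 6.898×10⁻⁴ × 65.0 = 3.30 L

3.30 L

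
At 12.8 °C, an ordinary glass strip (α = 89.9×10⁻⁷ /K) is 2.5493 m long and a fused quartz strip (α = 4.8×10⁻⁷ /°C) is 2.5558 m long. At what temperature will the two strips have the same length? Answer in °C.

T = 312.5 °C

Equal length when α₁L₁ΔT − α₂L₂ΔT = L₂ − L₁ = 6.50×10⁻³ m
α₁L₁ = 2.2918207×10⁻⁵, α₂L₂ = 1.226784×10⁻⁶ → Δ(αL) = 2.1691423×10⁻⁵ m/K
ΔT = 6.50×10⁻³ / 2.1691423×10⁻⁵ = 299.658 K, so T = 12.8 + 299.658 = 312.458 °C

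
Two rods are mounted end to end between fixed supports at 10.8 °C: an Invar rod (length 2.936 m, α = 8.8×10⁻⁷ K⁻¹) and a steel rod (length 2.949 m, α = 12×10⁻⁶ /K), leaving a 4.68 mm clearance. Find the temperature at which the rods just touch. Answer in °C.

T = 134 °C

α₁L₁ = 2.58368×10⁻⁶ m/K, α₂L₂ = 3.5388×10⁻⁵ m/K → total 3.797168×10⁻⁵ m/K
ΔT = g/(α₁L₁+α₂L₂) = 4.68×10⁻³ / 3.797168×10⁻⁵ = 123.25 K
T = 10.8 + 123.25 = 134.05 °C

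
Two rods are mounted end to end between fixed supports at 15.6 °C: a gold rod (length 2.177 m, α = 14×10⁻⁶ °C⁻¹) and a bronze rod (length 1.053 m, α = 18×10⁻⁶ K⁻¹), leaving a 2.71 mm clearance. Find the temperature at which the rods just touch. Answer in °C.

Gap closes when ΔL₁ + ΔL₂ = 2.71 mm = 2.71×10⁻³ m
(α₁L₁ + α₂L₂)ΔT = g
α₁L₁ + α₂L₂ = 14×10⁻⁶×2.177 + 18×10⁻⁶×1.053 = 4.9432×10⁻⁵ m/K
ΔT = 2.71×10⁻³ / 4.9432×10⁻⁵ = 54.823 K
T = 15.6 + 54.823 = 70.423 °C

T = 70.4 °C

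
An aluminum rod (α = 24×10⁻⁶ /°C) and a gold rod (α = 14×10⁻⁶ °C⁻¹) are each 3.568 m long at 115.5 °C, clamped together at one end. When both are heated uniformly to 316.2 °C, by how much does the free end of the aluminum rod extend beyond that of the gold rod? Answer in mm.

ΔT = 200.7 K
aluminum: ΔL = 24×10⁻⁶ × 3.568 m × 200.7 = 1.7186×10⁻² m = 17.186 mm
gold: ΔL = 14×10⁻⁶ × 3.568 m × 200.7 = 1.0025×10⁻² m = 10.025 mm
difference = 17.186 − 10.025 = 7.161 mm

7.16 mm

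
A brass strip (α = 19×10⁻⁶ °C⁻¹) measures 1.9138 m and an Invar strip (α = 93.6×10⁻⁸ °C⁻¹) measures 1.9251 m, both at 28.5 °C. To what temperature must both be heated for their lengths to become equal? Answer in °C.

L₁(1 + α₁ΔT) = L₂(1 + α₂ΔT) ⇒ ΔT = (L₂ − L₁)/(α₁L₁ − α₂L₂)
L₂ − L₁ = 1.9251 − 1.9138 = 1.13×10⁻² m
α₁L₁ − α₂L₂ = 19×10⁻⁶×1.9138 − 93.6×10⁻⁸×1.9251 = 3.45603064×10⁻⁵ m/K
ΔT = 1.13×10⁻² / 3.45603064×10⁻⁵ = 326.965 K
T = 28.5 + 326.965 = 355.465 °C

T = 355.5 °C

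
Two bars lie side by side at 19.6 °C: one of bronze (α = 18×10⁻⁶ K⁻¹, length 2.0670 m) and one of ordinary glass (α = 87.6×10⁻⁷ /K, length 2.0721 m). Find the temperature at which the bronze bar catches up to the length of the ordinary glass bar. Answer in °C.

L₁(1 + α₁ΔT) = L₂(1 + α₂ΔT) ⇒ ΔT = (L₂ − L₁)/(α₁L₁ − α₂L₂)
L₂ − L₁ = 2.0721 − 2.0670 = 5.10×10⁻³ m
α₁L₁ − α₂L₂ = 18×10⁻⁶×2.0670 − 87.6×10⁻⁷×2.0721 = 1.9054404×10⁻⁵ m/K
ΔT = 5.10×10⁻³ / 1.9054404×10⁻⁵ = 267.655 K
T = 19.6 + 267.655 = 287.255 °C

T = 287.3 °C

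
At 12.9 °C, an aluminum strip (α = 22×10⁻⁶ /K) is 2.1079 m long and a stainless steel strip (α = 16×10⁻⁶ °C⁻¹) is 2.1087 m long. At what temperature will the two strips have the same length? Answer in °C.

T = 76.22 °C

Equal length when α₁L₁ΔT − α₂L₂ΔT = L₂ − L₁ = 8.00×10⁻⁴ m
α₁L₁ = 4.63738×10⁻⁵, α₂L₂ = 3.37392×10⁻⁵ → Δ(αL) = 1.26346×10⁻⁵ m/K
ΔT = 8.00×10⁻⁴ / 1.26346×10⁻⁵ = 63.3182 K, so T = 12.9 + 63.3182 = 76.2182 °C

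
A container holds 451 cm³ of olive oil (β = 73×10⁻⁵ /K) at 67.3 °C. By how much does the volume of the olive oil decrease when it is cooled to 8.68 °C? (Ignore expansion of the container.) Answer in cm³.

ΔV = 19.3 cm³

|ΔT| = |8.68 − 67.3| = 58.62 K
ΔV = βV₀ΔT = (73×10⁻⁵)(451)(58.62) = 19.3 cm³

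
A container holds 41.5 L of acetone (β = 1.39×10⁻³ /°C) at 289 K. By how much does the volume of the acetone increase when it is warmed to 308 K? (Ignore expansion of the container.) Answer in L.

ΔV = 1.10 L

|ΔT| = |308 − 289| = 19 K
ΔV = βV₀ΔT = (1.39×10⁻³)(41.5)(19) = 1.10 L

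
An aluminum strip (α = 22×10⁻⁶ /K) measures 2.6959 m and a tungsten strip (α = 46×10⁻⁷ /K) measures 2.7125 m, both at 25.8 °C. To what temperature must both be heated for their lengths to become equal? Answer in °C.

T = 380.3 °C

Equal length when α₁L₁ΔT − α₂L₂ΔT = L₂ − L₁ = 1.66×10⁻² m
α₁L₁ = 5.93098×10⁻⁵, α₂L₂ = 1.24775×10⁻⁵ → Δ(αL) = 4.68323×10⁻⁵ m/K
ΔT = 1.66×10⁻² / 4.68323×10⁻⁵ = 354.456 K, so T = 25.8 + 354.456 = 380.256 °C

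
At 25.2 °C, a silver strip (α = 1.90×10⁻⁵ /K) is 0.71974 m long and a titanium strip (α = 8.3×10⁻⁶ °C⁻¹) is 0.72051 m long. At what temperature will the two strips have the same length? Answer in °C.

T = 125.3 °C

L₁(1 + α₁ΔT) = L₂(1 + α₂ΔT) ⇒ ΔT = (L₂ − L₁)/(α₁L₁ − α₂L₂)
L₂ − L₁ = 0.72051 − 0.71974 = 7.70×10⁻⁴ m
α₁L₁ − α₂L₂ = 1.90×10⁻⁵×0.71974 − 8.3×10⁻⁶×0.72051 = 7.694827×10⁻⁶ m/K
ΔT = 7.70×10⁻⁴ / 7.694827×10⁻⁶ = 100.067 K
T = 25.2 + 100.067 = 125.267 °C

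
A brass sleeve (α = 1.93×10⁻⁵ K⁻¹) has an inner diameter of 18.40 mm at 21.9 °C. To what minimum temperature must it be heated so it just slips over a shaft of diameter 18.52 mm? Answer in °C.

T = 360 °C

Required Δd = 18.52 − 18.40 = 0.12 mm
Δd = αd₀ΔT ⇒ ΔT = Δd/(αd₀) = 0.12 / (1.93×10⁻⁵ × 18.40) = 337.91 K
T_min = 21.9 + 337.91 = 359.81 °C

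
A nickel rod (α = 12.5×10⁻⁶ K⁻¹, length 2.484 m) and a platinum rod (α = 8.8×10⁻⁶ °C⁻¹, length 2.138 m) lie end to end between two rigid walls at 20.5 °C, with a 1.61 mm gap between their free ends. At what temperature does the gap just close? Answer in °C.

Gap closes when ΔL₁ + ΔL₂ = 1.61 mm = 1.61×10⁻³ m
(α₁L₁ + α₂L₂)ΔT = g
α₁L₁ + α₂L₂ = 12.5×10⁻⁶×2.484 + 8.8×10⁻⁶×2.138 = 4.98644×10⁻⁵ m/K
ΔT = 1.61×10⁻³ / 4.98644×10⁻⁵ = 32.288 K
T = 20.5 + 32.288 = 52.788 °C

T = 52.8 °C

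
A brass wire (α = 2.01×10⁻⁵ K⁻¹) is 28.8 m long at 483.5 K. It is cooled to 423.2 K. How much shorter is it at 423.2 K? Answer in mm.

|ΔT| = |423.2 − 483.5| = 60.3 K
ΔL = αL₀ΔT = (2.01×10⁻⁵)(28.8)(60.3) = 3.49×10⁻² m

ΔL = 34.9 mm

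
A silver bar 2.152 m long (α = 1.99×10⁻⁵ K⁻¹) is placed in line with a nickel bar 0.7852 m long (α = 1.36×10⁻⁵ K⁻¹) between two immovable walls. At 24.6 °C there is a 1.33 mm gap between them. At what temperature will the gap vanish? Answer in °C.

T = 49.5 °C

α₁L₁ = 4.28248×10⁻⁵ m/K, α₂L₂ = 1.067872×10⁻⁵ m/K → total 5.350352×10⁻⁵ m/K
ΔT = g/(α₁L₁+α₂L₂) = 1.33×10⁻³ / 5.350352×10⁻⁵ = 24.858 K
T = 24.6 + 24.858 = 49.458 °C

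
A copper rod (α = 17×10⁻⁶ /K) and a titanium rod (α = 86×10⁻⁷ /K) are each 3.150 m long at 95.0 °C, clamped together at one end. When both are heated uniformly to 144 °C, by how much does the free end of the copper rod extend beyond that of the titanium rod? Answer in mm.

ΔT = 49.0 K
copper: ΔL = 17×10⁻⁶ × 3.150 m × 49.0 = 2.6239×10⁻³ m = 2.6239 mm
titanium: ΔL = 86×10⁻⁷ × 3.150 m × 49.0 = 1.3274×10⁻³ m = 1.3274 mm
difference = 2.6239 − 1.3274 = 1.2965 mm

1.30 mm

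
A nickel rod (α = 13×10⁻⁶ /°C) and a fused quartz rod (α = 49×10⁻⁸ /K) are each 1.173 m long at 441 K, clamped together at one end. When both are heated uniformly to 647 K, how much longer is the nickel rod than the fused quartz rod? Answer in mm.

3.02 mm

ΔT = 206 K
nickel: ΔL = 13×10⁻⁶ × 1.173 m × 206 = 3.1413×10⁻³ m = 3.1413 mm
fused quartz: ΔL = 49×10⁻⁸ × 1.173 m × 206 = 1.1840×10⁻⁴ m = 0.11840 mm
difference = 3.1413 − 0.11840 = 3.0229 mm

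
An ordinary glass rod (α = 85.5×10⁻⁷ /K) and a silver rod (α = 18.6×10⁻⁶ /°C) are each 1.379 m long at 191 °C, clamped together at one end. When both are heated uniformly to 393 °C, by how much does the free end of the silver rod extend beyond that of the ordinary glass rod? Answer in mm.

ΔT = 202 K
ordinary glass: ΔL = 85.5×10⁻⁷ × 1.379 m × 202 = 2.3817×10⁻³ m = 2.3817 mm
silver: ΔL = 18.6×10⁻⁶ × 1.379 m × 202 = 5.1812×10⁻³ m = 5.1812 mm
difference = 5.1812 − 2.3817 = 2.7995 mm

2.80 mm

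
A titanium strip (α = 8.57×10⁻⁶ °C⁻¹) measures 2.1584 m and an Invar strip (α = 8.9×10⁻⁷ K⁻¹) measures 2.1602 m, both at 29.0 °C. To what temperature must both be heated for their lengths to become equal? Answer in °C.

L₁(1 + α₁ΔT) = L₂(1 + α₂ΔT) ⇒ ΔT = (L₂ − L₁)/(α₁L₁ − α₂L₂)
L₂ − L₁ = 2.1602 − 2.1584 = 1.80×10⁻³ m
α₁L₁ − α₂L₂ = 8.57×10⁻⁶×2.1584 − 8.9×10⁻⁷×2.1602 = 1.657491×10⁻⁵ m/K
ΔT = 1.80×10⁻³ / 1.657491×10⁻⁵ = 108.598 K
T = 29.0 + 108.598 = 137.598 °C

T = 137.6 °C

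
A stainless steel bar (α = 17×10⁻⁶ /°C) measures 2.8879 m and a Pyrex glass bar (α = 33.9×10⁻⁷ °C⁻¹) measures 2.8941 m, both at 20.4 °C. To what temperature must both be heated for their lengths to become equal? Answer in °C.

L₁(1 + α₁ΔT) = L₂(1 + α₂ΔT) ⇒ ΔT = (L₂ − L₁)/(α₁L₁ − α₂L₂)
L₂ − L₁ = 2.8941 − 2.8879 = 6.20×10⁻³ m
α₁L₁ − α₂L₂ = 17×10⁻⁶×2.8879 − 33.9×10⁻⁷×2.8941 = 3.9283301×10⁻⁵ m/K
ΔT = 6.20×10⁻³ / 3.9283301×10⁻⁵ = 157.828 K
T = 20.4 + 157.828 = 178.228 °C

T = 178.2 °C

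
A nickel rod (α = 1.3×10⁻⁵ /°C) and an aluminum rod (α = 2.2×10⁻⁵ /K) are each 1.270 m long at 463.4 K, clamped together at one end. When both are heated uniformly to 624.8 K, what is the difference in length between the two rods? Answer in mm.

1.84 mm

ΔT = 161.4 K
nickel: ΔL = 1.3×10⁻⁵ × 1.270 m × 161.4 = 2.6647×10⁻³ m = 2.6647 mm
aluminum: ΔL = 2.2×10⁻⁵ × 1.270 m × 161.4 = 4.5095×10⁻³ m = 4.5095 mm
difference = 4.5095 − 2.6647 = 1.8448 mm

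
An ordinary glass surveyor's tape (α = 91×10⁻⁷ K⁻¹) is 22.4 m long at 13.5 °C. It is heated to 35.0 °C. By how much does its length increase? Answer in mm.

ΔL = 4.38 mm

|ΔT| = |35.0 − 13.5| = 21.5 K
ΔL = αL₀ΔT = (91×10⁻⁷)(22.4)(21.5) = 4.38×10⁻³ m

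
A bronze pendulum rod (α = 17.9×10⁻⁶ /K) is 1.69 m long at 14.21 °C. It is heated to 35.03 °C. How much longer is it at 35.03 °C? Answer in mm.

ΔL = 0.630 mm

|ΔT| = |35.03 − 14.21| = 20.82 K
ΔL = αL₀ΔT = (17.9×10⁻⁶)(1.69)(20.82) = 6.30×10⁻⁴ m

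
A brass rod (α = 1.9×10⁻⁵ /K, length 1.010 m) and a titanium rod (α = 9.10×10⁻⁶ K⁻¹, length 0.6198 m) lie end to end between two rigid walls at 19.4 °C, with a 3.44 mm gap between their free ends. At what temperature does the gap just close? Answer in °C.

α₁L₁ = 1.919×10⁻⁵ m/K, α₂L₂ = 5.64018×10⁻⁶ m/K → total 2.483018×10⁻⁵ m/K
ΔT = g/(α₁L₁+α₂L₂) = 3.44×10⁻³ / 2.483018×10⁻⁵ = 138.54 K
T = 19.4 + 138.54 = 157.94 °C

T = 158 °C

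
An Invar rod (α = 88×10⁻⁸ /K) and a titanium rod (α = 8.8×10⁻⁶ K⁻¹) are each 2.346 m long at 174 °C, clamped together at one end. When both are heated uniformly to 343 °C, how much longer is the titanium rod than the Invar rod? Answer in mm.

3.14 mm

ΔT = 169 K
Invar: ΔL = 88×10⁻⁸ × 2.346 m × 169 = 3.4890×10⁻⁴ m = 0.34890 mm
titanium: ΔL = 8.8×10⁻⁶ × 2.346 m × 169 = 3.4890×10⁻³ m = 3.4890 mm
difference = 3.4890 − 0.34890 = 3.1401 mm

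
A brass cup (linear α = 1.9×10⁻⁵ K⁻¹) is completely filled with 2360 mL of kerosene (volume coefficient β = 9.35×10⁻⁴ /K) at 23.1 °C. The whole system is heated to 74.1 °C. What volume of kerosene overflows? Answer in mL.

The cup also expands: β_container ≈ 3α = 5.7×10⁻⁵ /K
Net overflow = V₀(β_liq − 3α_cont)ΔT
β − 3α = 9.35×10⁻⁴ − 5.7×10⁻⁵ = 8.78×10⁻⁴ /K; ΔT = 51.0 K
ΔV = 2360 × 8.78×10⁻⁴ × 51.0 = 106 mL

106 mL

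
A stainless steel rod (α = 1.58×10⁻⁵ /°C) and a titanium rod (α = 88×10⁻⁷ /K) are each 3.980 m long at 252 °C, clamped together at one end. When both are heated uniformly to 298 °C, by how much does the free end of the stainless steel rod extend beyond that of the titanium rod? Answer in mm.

ΔT = 46 K
stainless steel: ΔL = 1.58×10⁻⁵ × 3.980 m × 46 = 2.8927×10⁻³ m = 2.8927 mm
titanium: ΔL = 88×10⁻⁷ × 3.980 m × 46 = 1.6111×10⁻³ m = 1.6111 mm
difference = 2.8927 − 1.6111 = 1.2816 mm

1.28 mm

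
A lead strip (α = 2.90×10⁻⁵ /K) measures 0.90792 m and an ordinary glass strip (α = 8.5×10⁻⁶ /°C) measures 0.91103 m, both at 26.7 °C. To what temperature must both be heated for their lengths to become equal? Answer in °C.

T = 194.0 °C

L₁(1 + α₁ΔT) = L₂(1 + α₂ΔT) ⇒ ΔT = (L₂ − L₁)/(α₁L₁ − α₂L₂)
L₂ − L₁ = 0.91103 − 0.90792 = 3.11×10⁻³ m
α₁L₁ − α₂L₂ = 2.90×10⁻⁵×0.90792 − 8.5×10⁻⁶×0.91103 = 1.8585925×10⁻⁵ m/K
ΔT = 3.11×10⁻³ / 1.8585925×10⁻⁵ = 167.331 K
T = 26.7 + 167.331 = 194.031 °C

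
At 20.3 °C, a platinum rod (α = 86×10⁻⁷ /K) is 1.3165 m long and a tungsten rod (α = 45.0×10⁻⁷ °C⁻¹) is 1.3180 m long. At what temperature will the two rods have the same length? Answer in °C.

Equal length when α₁L₁ΔT − α₂L₂ΔT = L₂ − L₁ = 1.50×10⁻³ m
α₁L₁ = 1.13219×10⁻⁵, α₂L₂ = 5.931×10⁻⁶ → Δ(αL) = 5.3909×10⁻⁶ m/K
ΔT = 1.50×10⁻³ / 5.3909×10⁻⁶ = 278.247 K, so T = 20.3 + 278.247 = 298.547 °C

T = 298.5 °C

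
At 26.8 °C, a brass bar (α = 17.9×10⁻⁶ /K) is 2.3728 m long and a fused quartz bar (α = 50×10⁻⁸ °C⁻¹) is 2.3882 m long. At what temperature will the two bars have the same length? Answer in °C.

Equal length when α₁L₁ΔT − α₂L₂ΔT = L₂ − L₁ = 1.54×10⁻² m
α₁L₁ = 4.247312×10⁻⁵, α₂L₂ = 1.1941×10⁻⁶ → Δ(αL) = 4.127902×10⁻⁵ m/K
ΔT = 1.54×10⁻² / 4.127902×10⁻⁵ = 373.071 K, so T = 26.8 + 373.071 = 399.871 °C

T = 399.9 °C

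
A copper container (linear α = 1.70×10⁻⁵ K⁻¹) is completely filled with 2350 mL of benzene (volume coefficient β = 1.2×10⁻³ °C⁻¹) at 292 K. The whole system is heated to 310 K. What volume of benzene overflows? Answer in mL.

48.6 mL

The container also expands: β_container ≈ 3α = 5.1×10⁻⁵ /K
Net overflow = V₀(β_liq − 3α_cont)ΔT
β − 3α = 1.20×10⁻³ − 5.1×10⁻⁵ = 1.149×10⁻³ /K; ΔT = 18 K
ΔV = 2350 × 1.149×10⁻³ × 18 = 48.6 mL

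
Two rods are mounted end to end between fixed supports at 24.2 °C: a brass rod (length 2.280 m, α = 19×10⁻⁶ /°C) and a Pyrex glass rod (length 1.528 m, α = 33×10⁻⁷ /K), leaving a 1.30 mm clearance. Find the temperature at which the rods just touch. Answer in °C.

T = 51.1 °C

Gap closes when ΔL₁ + ΔL₂ = 1.30 mm = 1.30×10⁻³ m
(α₁L₁ + α₂L₂)ΔT = g
α₁L₁ + α₂L₂ = 19×10⁻⁶×2.280 + 33×10⁻⁷×1.528 = 4.83624×10⁻⁵ m/K
ΔT = 1.30×10⁻³ / 4.83624×10⁻⁵ = 26.880 K
T = 24.2 + 26.880 = 51.080 °C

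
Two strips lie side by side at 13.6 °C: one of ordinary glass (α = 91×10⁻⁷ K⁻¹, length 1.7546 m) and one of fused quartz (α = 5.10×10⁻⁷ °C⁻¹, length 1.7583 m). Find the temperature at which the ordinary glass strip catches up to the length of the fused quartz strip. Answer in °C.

T = 259.1 °C

L₁(1 + α₁ΔT) = L₂(1 + α₂ΔT) ⇒ ΔT = (L₂ − L₁)/(α₁L₁ − α₂L₂)
L₂ − L₁ = 1.7583 − 1.7546 = 3.70×10⁻³ m
α₁L₁ − α₂L₂ = 91×10⁻⁷×1.7546 − 5.10×10⁻⁷×1.7583 = 1.5070127×10⁻⁵ m/K
ΔT = 3.70×10⁻³ / 1.5070127×10⁻⁵ = 245.519 K
T = 13.6 + 245.519 = 259.119 °C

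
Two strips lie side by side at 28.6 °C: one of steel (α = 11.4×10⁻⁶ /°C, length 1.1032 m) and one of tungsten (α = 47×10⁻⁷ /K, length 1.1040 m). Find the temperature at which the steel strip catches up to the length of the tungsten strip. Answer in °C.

Equal length when α₁L₁ΔT − α₂L₂ΔT = L₂ − L₁ = 8.00×10⁻⁴ m
α₁L₁ = 1.257648×10⁻⁵, α₂L₂ = 5.1888×10⁻⁶ → Δ(αL) = 7.38768×10⁻⁶ m/K
ΔT = 8.00×10⁻⁴ / 7.38768×10⁻⁶ = 108.288 K, so T = 28.6 + 108.288 = 136.888 °C

T = 136.9 °C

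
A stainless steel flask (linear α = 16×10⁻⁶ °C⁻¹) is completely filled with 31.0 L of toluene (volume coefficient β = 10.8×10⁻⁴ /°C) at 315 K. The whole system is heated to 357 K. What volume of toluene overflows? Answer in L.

1.34 L

The flask also expands: β_container ≈ 3α = 4.8×10⁻⁵ /K
Net overflow = V₀(β_liq − 3α_cont)ΔT
β − 3α = 1.08×10⁻³ − 4.8×10⁻⁵ = 1.032×10⁻³ /K; ΔT = 42 K
ΔV = 31.0 × 1.032×10⁻³ × 42 = 1.34 L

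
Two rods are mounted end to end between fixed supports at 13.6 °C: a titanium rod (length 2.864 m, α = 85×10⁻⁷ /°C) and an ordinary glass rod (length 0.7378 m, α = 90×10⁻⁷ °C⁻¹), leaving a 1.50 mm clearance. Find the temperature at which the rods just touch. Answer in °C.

Gap closes when ΔL₁ + ΔL₂ = 1.50 mm = 1.50×10⁻³ m
(α₁L₁ + α₂L₂)ΔT = g
α₁L₁ + α₂L₂ = 85×10⁻⁷×2.864 + 90×10⁻⁷×0.7378 = 3.09842×10⁻⁵ m/K
ΔT = 1.50×10⁻³ / 3.09842×10⁻⁵ = 48.412 K
T = 13.6 + 48.412 = 62.012 °C

T = 62.0 °C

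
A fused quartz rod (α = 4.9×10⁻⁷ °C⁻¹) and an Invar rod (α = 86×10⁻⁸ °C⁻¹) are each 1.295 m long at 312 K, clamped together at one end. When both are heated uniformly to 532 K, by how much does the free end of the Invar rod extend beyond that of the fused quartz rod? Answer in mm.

ΔT = 220 K
fused quartz: ΔL = 4.9×10⁻⁷ × 1.295 m × 220 = 1.3960×10⁻⁴ m = 0.13960 mm
Invar: ΔL = 86×10⁻⁸ × 1.295 m × 220 = 2.4501×10⁻⁴ m = 0.24501 mm
difference = 0.24501 − 0.13960 = 0.10541 mm

0.105 mm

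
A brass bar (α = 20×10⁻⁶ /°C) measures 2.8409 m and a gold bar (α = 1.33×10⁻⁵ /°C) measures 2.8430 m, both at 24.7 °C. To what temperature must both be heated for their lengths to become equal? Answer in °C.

T = 135.2 °C

Equal length when α₁L₁ΔT − α₂L₂ΔT = L₂ − L₁ = 2.10×10⁻³ m
α₁L₁ = 5.6818×10⁻⁵, α₂L₂ = 3.78119×10⁻⁵ → Δ(αL) = 1.90061×10⁻⁵ m/K
ΔT = 2.10×10⁻³ / 1.90061×10⁻⁵ = 110.491 K, so T = 24.7 + 110.491 = 135.191 °C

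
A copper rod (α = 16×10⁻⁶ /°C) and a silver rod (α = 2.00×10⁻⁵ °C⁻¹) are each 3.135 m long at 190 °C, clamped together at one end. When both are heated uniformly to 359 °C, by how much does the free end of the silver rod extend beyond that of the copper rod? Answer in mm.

2.12 mm

ΔT = 169 K
copper: ΔL = 16×10⁻⁶ × 3.135 m × 169 = 8.4770×10⁻³ m = 8.4770 mm
silver: ΔL = 2.00×10⁻⁵ × 3.135 m × 169 = 1.0596×10⁻² m = 10.596 mm
difference = 10.596 − 8.4770 = 2.119 mm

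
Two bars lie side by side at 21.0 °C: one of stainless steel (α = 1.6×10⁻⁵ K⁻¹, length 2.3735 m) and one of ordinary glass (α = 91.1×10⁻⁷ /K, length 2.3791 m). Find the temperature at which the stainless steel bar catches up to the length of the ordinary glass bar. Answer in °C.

Equal length when α₁L₁ΔT − α₂L₂ΔT = L₂ − L₁ = 5.60×10⁻³ m
α₁L₁ = 3.7976×10⁻⁵, α₂L₂ = 2.1673601×10⁻⁵ → Δ(αL) = 1.6302399×10⁻⁵ m/K
ΔT = 5.60×10⁻³ / 1.6302399×10⁻⁵ = 343.508 K, so T = 21.0 + 343.508 = 364.508 °C

T = 364.5 °C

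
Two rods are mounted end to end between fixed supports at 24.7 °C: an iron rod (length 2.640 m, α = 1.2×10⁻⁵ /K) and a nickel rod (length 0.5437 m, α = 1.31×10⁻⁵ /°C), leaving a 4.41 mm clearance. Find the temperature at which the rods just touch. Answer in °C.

T = 138 °C

Gap closes when ΔL₁ + ΔL₂ = 4.41 mm = 4.41×10⁻³ m
(α₁L₁ + α₂L₂)ΔT = g
α₁L₁ + α₂L₂ = 1.2×10⁻⁵×2.640 + 1.31×10⁻⁵×0.5437 = 3.880247×10⁻⁵ m/K
ΔT = 4.41×10⁻³ / 3.880247×10⁻⁵ = 113.65 K
T = 24.7 + 113.65 = 138.35 °C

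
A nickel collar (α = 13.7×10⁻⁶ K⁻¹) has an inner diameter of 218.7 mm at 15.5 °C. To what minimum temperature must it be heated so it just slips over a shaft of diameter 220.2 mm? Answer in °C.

Required Δd = 220.2 − 218.7 = 1.5 mm
Δd = αd₀ΔT ⇒ ΔT = Δd/(αd₀) = 1.5 / (13.7×10⁻⁶ × 218.7) = 500.64 K
T_min = 15.5 + 500.64 = 516.14 °C

T = 516 °C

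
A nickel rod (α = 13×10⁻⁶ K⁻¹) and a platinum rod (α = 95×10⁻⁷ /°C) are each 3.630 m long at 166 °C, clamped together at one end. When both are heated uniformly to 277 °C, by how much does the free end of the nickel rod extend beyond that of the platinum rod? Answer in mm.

1.41 mm

ΔT = 111 K
nickel: ΔL = 13×10⁻⁶ × 3.630 m × 111 = 5.2381×10⁻³ m = 5.2381 mm
platinum: ΔL = 95×10⁻⁷ × 3.630 m × 111 = 3.8278×10⁻³ m = 3.8278 mm
difference = 5.2381 − 3.8278 = 1.4103 mm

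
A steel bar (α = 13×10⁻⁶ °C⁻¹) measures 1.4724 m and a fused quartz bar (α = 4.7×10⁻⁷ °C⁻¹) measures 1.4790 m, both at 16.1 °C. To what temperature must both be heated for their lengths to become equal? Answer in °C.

T = 373.9 °C

L₁(1 + α₁ΔT) = L₂(1 + α₂ΔT) ⇒ ΔT = (L₂ − L₁)/(α₁L₁ − α₂L₂)
L₂ − L₁ = 1.4790 − 1.4724 = 6.60×10⁻³ m
α₁L₁ − α₂L₂ = 13×10⁻⁶×1.4724 − 4.7×10⁻⁷×1.4790 = 1.844607×10⁻⁵ m/K
ΔT = 6.60×10⁻³ / 1.844607×10⁻⁵ = 357.800 K
T = 16.1 + 357.800 = 373.900 °C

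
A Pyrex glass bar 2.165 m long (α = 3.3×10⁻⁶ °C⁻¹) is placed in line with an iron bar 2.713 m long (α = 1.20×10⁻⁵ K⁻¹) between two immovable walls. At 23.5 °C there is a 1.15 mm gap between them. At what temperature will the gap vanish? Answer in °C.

T = 52.5 °C

α₁L₁ = 7.1445×10⁻⁶ m/K, α₂L₂ = 3.2556×10⁻⁵ m/K → total 3.97005×10⁻⁵ m/K
ΔT = g/(α₁L₁+α₂L₂) = 1.15×10⁻³ / 3.97005×10⁻⁵ = 28.967 K
T = 23.5 + 28.967 = 52.467 °C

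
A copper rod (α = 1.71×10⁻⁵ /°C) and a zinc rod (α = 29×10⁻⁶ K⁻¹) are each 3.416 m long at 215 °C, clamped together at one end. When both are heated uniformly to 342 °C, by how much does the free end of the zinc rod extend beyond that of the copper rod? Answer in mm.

ΔT = 127 K
copper: ΔL = 1.71×10⁻⁵ × 3.416 m × 127 = 7.4185×10⁻³ m = 7.4185 mm
zinc: ΔL = 29×10⁻⁶ × 3.416 m × 127 = 1.2581×10⁻² m = 12.581 mm
difference = 12.581 − 7.4185 = 5.1625 mm

5.16 mm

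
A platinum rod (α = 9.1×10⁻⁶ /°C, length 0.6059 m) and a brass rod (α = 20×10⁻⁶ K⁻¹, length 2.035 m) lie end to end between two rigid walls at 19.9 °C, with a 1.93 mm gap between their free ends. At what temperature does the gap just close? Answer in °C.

T = 61.7 °C

Gap closes when ΔL₁ + ΔL₂ = 1.93 mm = 1.93×10⁻³ m
(α₁L₁ + α₂L₂)ΔT = g
α₁L₁ + α₂L₂ = 9.1×10⁻⁶×0.6059 + 20×10⁻⁶×2.035 = 4.621369×10⁻⁵ m/K
ΔT = 1.93×10⁻³ / 4.621369×10⁻⁵ = 41.763 K
T = 19.9 + 41.763 = 61.663 °C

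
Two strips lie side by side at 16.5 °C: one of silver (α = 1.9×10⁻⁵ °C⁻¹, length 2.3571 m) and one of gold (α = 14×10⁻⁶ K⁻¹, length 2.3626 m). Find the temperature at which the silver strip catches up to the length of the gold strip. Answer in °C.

Equal length when α₁L₁ΔT − α₂L₂ΔT = L₂ − L₁ = 5.50×10⁻³ m
α₁L₁ = 4.47849×10⁻⁵, α₂L₂ = 3.30764×10⁻⁵ → Δ(αL) = 1.17085×10⁻⁵ m/K
ΔT = 5.50×10⁻³ / 1.17085×10⁻⁵ = 469.744 K, so T = 16.5 + 469.744 = 486.244 °C

T = 486.2 °C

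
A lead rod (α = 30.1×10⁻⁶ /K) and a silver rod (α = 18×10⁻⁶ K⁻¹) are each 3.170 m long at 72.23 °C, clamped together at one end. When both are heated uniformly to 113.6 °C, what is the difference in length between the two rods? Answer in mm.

1.59 mm

ΔT = 41.37 K
lead: ΔL = 30.1×10⁻⁶ × 3.170 m × 41.37 = 3.9474×10⁻³ m = 3.9474 mm
silver: ΔL = 18×10⁻⁶ × 3.170 m × 41.37 = 2.3606×10⁻³ m = 2.3606 mm
difference = 3.9474 − 2.3606 = 1.5868 mm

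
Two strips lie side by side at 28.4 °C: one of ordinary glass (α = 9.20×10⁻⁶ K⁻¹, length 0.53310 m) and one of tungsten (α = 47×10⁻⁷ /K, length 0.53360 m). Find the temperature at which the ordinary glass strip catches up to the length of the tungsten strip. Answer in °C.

T = 237.0 °C

Equal length when α₁L₁ΔT − α₂L₂ΔT = L₂ − L₁ = 5.00×10⁻⁴ m
α₁L₁ = 4.90452×10⁻⁶, α₂L₂ = 2.50792×10⁻⁶ → Δ(αL) = 2.3966×10⁻⁶ m/K
ΔT = 5.00×10⁻⁴ / 2.3966×10⁻⁶ = 208.629 K, so T = 28.4 + 208.629 = 237.029 °C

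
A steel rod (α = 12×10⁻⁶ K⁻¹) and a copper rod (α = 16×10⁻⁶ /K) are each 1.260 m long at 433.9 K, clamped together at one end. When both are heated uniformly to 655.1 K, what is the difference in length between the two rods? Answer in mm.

ΔT = 221.2 K
steel: ΔL = 12×10⁻⁶ × 1.260 m × 221.2 = 3.3445×10⁻³ m = 3.3445 mm
copper: ΔL = 16×10⁻⁶ × 1.260 m × 221.2 = 4.4594×10⁻³ m = 4.4594 mm
difference = 4.4594 − 3.3445 = 1.1149 mm

1.11 mm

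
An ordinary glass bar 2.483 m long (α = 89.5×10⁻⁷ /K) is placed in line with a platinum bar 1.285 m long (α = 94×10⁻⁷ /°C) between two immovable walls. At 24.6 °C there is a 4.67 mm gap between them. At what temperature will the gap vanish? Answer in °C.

α₁L₁ = 2.222285×10⁻⁵ m/K, α₂L₂ = 1.2079×10⁻⁵ m/K → total 3.430185×10⁻⁵ m/K
ΔT = g/(α₁L₁+α₂L₂) = 4.67×10⁻³ / 3.430185×10⁻⁵ = 136.14 K
T = 24.6 + 136.14 = 160.74 °C

T = 161 °C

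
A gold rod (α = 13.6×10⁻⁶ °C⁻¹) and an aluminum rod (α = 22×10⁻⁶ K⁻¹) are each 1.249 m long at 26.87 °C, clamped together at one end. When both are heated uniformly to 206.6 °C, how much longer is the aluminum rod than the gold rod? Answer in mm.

1.89 mm

ΔT = 179.73 K
gold: ΔL = 13.6×10⁻⁶ × 1.249 m × 179.73 = 3.0530×10⁻³ m = 3.0530 mm
aluminum: ΔL = 22×10⁻⁶ × 1.249 m × 179.73 = 4.9386×10⁻³ m = 4.9386 mm
difference = 4.9386 − 3.0530 = 1.8856 mm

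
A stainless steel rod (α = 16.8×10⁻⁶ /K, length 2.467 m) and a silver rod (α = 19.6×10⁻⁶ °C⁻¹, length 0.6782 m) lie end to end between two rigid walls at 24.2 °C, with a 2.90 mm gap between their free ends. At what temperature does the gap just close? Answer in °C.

Gap closes when ΔL₁ + ΔL₂ = 2.90 mm = 2.90×10⁻³ m
(α₁L₁ + α₂L₂)ΔT = g
α₁L₁ + α₂L₂ = 16.8×10⁻⁶×2.467 + 19.6×10⁻⁶×0.6782 = 5.473832×10⁻⁵ m/K
ΔT = 2.90×10⁻³ / 5.473832×10⁻⁵ = 52.979 K
T = 24.2 + 52.979 = 77.179 °C

T = 77.2 °C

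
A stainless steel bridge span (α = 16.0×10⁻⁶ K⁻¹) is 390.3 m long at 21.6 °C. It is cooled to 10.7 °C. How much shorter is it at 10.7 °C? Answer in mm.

ΔL = 68.1 mm

|ΔT| = |10.7 − 21.6| = 10.9 K
ΔL = αL₀ΔT = (16.0×10⁻⁶)(390.3)(10.9) = 6.81×10⁻² m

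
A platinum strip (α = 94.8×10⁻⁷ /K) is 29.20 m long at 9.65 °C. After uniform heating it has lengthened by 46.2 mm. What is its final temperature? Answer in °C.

ΔL = αL₀ΔT ⇒ ΔT = ΔL / (αL₀)
ΔT = 46.2×10⁻³ m / (94.8×10⁻⁷ × 29.20 m) = 166.90 K
T = 9.65 + 166.90 = 176.55 °C

T = 177 °C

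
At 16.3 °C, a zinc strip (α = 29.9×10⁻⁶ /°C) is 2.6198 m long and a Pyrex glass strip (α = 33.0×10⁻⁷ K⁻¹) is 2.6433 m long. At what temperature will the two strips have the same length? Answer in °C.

Equal length when α₁L₁ΔT − α₂L₂ΔT = L₂ − L₁ = 2.35×10⁻² m
α₁L₁ = 7.833202×10⁻⁵, α₂L₂ = 8.72289×10⁻⁶ → Δ(αL) = 6.960913×10⁻⁵ m/K
ΔT = 2.35×10⁻² / 6.960913×10⁻⁵ = 337.599 K, so T = 16.3 + 337.599 = 353.899 °C

T = 353.9 °C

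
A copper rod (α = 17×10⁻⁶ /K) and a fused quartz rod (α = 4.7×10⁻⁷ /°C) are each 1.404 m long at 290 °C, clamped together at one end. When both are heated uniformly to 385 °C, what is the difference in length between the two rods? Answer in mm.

2.20 mm

ΔT = 95 K
copper: ΔL = 17×10⁻⁶ × 1.404 m × 95 = 2.2675×10⁻³ m = 2.2675 mm
fused quartz: ΔL = 4.7×10⁻⁷ × 1.404 m × 95 = 6.2689×10⁻⁵ m = 0.062689 mm
difference = 2.2675 − 0.062689 = 2.204811 mm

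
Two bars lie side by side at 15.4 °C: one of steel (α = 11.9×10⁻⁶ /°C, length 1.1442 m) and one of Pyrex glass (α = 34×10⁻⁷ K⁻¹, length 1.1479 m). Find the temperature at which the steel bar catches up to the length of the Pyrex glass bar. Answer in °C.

Equal length when α₁L₁ΔT − α₂L₂ΔT = L₂ − L₁ = 3.70×10⁻³ m
α₁L₁ = 1.361598×10⁻⁵, α₂L₂ = 3.90286×10⁻⁶ → Δ(αL) = 9.71312×10⁻⁶ m/K
ΔT = 3.70×10⁻³ / 9.71312×10⁻⁶ = 380.928 K, so T = 15.4 + 380.928 = 396.328 °C

T = 396.3 °C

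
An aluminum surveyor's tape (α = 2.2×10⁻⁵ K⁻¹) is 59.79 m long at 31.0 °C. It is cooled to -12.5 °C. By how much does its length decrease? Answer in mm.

|ΔT| = |-12.5 − 31.0| = 43.5 K
ΔL = αL₀ΔT = (2.2×10⁻⁵)(59.79)(43.5) = 5.72×10⁻² m

ΔL = 57.2 mm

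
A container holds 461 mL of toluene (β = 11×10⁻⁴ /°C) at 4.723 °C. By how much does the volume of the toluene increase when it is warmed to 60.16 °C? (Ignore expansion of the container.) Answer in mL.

|ΔT| = |60.16 − 4.723| = 55.437 K
ΔV = βV₀ΔT = (11×10⁻⁴)(461)(55.437) = 28.1 mL

ΔV = 28.1 mL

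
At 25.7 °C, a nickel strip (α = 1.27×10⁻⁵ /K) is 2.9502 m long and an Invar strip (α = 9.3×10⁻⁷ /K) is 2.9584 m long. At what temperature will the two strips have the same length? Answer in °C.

Equal length when α₁L₁ΔT − α₂L₂ΔT = L₂ − L₁ = 8.20×10⁻³ m
α₁L₁ = 3.746754×10⁻⁵, α₂L₂ = 2.751312×10⁻⁶ → Δ(αL) = 3.4716228×10⁻⁵ m/K
ΔT = 8.20×10⁻³ / 3.4716228×10⁻⁵ = 236.201 K, so T = 25.7 + 236.201 = 261.901 °C

T = 261.9 °C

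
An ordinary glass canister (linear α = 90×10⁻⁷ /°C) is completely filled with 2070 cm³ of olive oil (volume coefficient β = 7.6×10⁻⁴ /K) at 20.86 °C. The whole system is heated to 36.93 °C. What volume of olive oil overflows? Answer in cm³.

24.4 cm³

The canister also expands: β_container ≈ 3α = 2.7×10⁻⁵ /K
Net overflow = V₀(β_liq − 3α_cont)ΔT
β − 3α = 7.60×10⁻⁴ − 2.7×10⁻⁵ = 7.33×10⁻⁴ /K; ΔT = 16.07 K
ΔV = 2070 × 7.33×10⁻⁴ × 16.07 = 24.4 cm³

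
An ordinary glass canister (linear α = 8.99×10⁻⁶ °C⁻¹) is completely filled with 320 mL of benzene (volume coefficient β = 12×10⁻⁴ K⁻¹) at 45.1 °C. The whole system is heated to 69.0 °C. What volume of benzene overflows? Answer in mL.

8.97 mL

The canister also expands: β_container ≈ 3α = 2.697×10⁻⁵ /K
Net overflow = V₀(β_liq − 3α_cont)ΔT
β − 3α = 1.20×10⁻³ − 2.697×10⁻⁵ = 1.17303×10⁻³ /K; ΔT = 23.9 K
ΔV = 320 × 1.17303×10⁻³ × 23.9 = 8.97 mL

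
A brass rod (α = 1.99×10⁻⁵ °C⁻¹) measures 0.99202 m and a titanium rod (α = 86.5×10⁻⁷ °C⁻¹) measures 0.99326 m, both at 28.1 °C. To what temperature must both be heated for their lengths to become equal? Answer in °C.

T = 139.3 °C

Equal length when α₁L₁ΔT − α₂L₂ΔT = L₂ − L₁ = 1.24×10⁻³ m
α₁L₁ = 1.9741198×10⁻⁵, α₂L₂ = 8.591699×10⁻⁶ → Δ(αL) = 1.1149499×10⁻⁵ m/K
ΔT = 1.24×10⁻³ / 1.1149499×10⁻⁵ = 111.216 K, so T = 28.1 + 111.216 = 139.316 °C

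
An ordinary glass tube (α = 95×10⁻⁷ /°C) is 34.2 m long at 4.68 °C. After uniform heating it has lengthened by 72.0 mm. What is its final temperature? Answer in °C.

T = 226 °C

ΔL = αL₀ΔT ⇒ ΔT = ΔL / (αL₀)
ΔT = 72.0×10⁻³ m / (95×10⁻⁷ × 34.2 m) = 221.61 K
T = 4.68 + 221.61 = 226.29 °C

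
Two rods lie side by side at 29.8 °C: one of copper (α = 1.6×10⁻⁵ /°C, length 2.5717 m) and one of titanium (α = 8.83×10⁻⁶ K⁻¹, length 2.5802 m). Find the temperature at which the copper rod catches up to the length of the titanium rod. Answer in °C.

Equal length when α₁L₁ΔT − α₂L₂ΔT = L₂ − L₁ = 8.50×10⁻³ m
α₁L₁ = 4.11472×10⁻⁵, α₂L₂ = 2.2783166×10⁻⁵ → Δ(αL) = 1.8364034×10⁻⁵ m/K
ΔT = 8.50×10⁻³ / 1.8364034×10⁻⁵ = 462.861 K, so T = 29.8 + 462.861 = 492.661 °C

T = 492.7 °C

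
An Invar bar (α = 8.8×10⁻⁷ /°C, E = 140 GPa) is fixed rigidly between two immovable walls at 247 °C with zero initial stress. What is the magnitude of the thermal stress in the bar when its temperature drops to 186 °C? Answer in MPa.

Fully constrained: the free strain ε = αΔT is blocked, so σ = Eε = EαΔT.
|ΔT| = 61 K
σ = 140×10⁹ × 8.8×10⁻⁷ × 61 = 7.52×10⁶ Pa

σ = 7.52 MPa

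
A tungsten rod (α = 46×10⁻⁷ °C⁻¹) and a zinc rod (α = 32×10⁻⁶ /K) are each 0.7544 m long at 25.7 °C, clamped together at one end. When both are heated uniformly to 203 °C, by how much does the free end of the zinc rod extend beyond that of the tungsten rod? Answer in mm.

ΔT = 177.3 K
tungsten: ΔL = 46×10⁻⁷ × 0.7544 m × 177.3 = 6.1527×10⁻⁴ m = 0.61527 mm
zinc: ΔL = 32×10⁻⁶ × 0.7544 m × 177.3 = 4.2802×10⁻³ m = 4.2802 mm
difference = 4.2802 − 0.61527 = 3.66493 mm

3.66 mm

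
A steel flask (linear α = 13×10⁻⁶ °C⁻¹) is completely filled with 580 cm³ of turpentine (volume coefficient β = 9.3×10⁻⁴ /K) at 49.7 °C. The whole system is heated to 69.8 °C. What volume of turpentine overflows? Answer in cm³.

10.4 cm³

The flask also expands: β_container ≈ 3α = 3.9×10⁻⁵ /K
Net overflow = V₀(β_liq − 3α_cont)ΔT
β − 3α = 9.30×10⁻⁴ − 3.9×10⁻⁵ = 8.91×10⁻⁴ /K; ΔT = 20.1 K
ΔV = 580 × 8.91×10⁻⁴ × 20.1 = 10.4 cm³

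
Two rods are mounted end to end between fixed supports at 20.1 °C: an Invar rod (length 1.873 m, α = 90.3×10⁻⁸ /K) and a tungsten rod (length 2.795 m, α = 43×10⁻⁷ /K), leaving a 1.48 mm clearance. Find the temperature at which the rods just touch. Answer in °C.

α₁L₁ = 1.691319×10⁻⁶ m/K, α₂L₂ = 1.20185×10⁻⁵ m/K → total 1.3709819×10⁻⁵ m/K
ΔT = g/(α₁L₁+α₂L₂) = 1.48×10⁻³ / 1.3709819×10⁻⁵ = 107.95 K
T = 20.1 + 107.95 = 128.05 °C

T = 128 °C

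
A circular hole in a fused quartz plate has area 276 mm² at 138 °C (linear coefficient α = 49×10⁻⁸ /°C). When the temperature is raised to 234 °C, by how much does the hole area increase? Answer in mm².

ΔA = 0.0260 mm²

Area coefficient ≈ 2α; |ΔT| = 96 K
ΔA = 2αA₀ΔT = 2(49×10⁻⁸)(276)(96) = 0.0260 mm²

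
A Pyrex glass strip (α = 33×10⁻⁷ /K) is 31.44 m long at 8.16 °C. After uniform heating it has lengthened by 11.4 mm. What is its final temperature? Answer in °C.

T = 118 °C

ΔL = αL₀ΔT ⇒ ΔT = ΔL / (αL₀)
ΔT = 11.4×10⁻³ m / (33×10⁻⁷ × 31.44 m) = 109.88 K
T = 8.16 + 109.88 = 118.04 °C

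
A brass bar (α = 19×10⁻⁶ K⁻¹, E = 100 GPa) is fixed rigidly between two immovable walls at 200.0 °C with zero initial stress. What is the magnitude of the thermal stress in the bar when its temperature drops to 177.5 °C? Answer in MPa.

σ = 42.7 MPa

Fully constrained: the free strain ε = αΔT is blocked, so σ = Eε = EαΔT.
|ΔT| = 22.5 K
σ = 100×10⁹ × 19×10⁻⁶ × 22.5 = 4.27×10⁷ Pa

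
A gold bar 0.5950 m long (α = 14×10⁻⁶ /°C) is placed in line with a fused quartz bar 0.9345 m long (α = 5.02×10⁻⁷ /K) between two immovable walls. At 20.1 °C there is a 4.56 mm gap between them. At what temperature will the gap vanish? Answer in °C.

Gap closes when ΔL₁ + ΔL₂ = 4.56 mm = 4.56×10⁻³ m
(α₁L₁ + α₂L₂)ΔT = g
α₁L₁ + α₂L₂ = 14×10⁻⁶×0.5950 + 5.02×10⁻⁷×0.9345 = 8.799119×10⁻⁶ m/K
ΔT = 4.56×10⁻³ / 8.799119×10⁻⁶ = 518.23 K
T = 20.1 + 518.23 = 538.33 °C

T = 538 °C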